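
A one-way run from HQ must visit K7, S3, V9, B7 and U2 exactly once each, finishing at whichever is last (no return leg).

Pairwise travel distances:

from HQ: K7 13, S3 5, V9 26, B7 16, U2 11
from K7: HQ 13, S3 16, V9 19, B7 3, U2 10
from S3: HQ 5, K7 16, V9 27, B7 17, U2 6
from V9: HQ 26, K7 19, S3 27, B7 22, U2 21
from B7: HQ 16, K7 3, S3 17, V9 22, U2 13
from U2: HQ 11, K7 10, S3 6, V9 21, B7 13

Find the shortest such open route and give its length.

There are 5! = 120 possible orderings.
HQ - K7 - S3 - V9 - B7 - U2: 13+16+27+22+13 = 91
HQ - K7 - S3 - V9 - U2 - B7: 13+16+27+21+13 = 90
HQ - K7 - S3 - B7 - V9 - U2: 13+16+17+22+21 = 89
HQ - K7 - S3 - B7 - U2 - V9: 13+16+17+13+21 = 80
HQ - K7 - S3 - U2 - V9 - B7: 13+16+6+21+22 = 78
HQ - K7 - S3 - U2 - B7 - V9: 13+16+6+13+22 = 70
HQ - K7 - V9 - S3 - B7 - U2: 13+19+27+17+13 = 89
HQ - K7 - V9 - S3 - U2 - B7: 13+19+27+6+13 = 78
HQ - K7 - V9 - B7 - S3 - U2: 13+19+22+17+6 = 77
HQ - K7 - V9 - B7 - U2 - S3: 13+19+22+13+6 = 73
HQ - K7 - V9 - U2 - S3 - B7: 13+19+21+6+17 = 76
HQ - K7 - V9 - U2 - B7 - S3: 13+19+21+13+17 = 83
HQ - K7 - B7 - S3 - V9 - U2: 13+3+17+27+21 = 81
HQ - K7 - B7 - S3 - U2 - V9: 13+3+17+6+21 = 60
… (106 more)
HQ - S3 - U2 - K7 - B7 - V9: 5+6+10+3+22 = 46  ← best
The minimum is 46.
One shortest path: HQ → S3 → U2 → K7 → B7 → V9.

Minimum one-way distance = 46.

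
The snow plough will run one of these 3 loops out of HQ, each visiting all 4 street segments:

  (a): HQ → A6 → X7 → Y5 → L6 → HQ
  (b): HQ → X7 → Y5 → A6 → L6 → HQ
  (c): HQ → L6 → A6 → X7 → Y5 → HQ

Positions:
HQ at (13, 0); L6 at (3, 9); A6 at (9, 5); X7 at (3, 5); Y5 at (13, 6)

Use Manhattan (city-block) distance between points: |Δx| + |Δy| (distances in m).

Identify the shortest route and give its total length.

52 m — (c) is the shortest.

(a): 9 + 6 + 11 + 13 + 19 = 58
(b): 15 + 11 + 5 + 10 + 19 = 60
(c): 19 + 10 + 6 + 11 + 6 = 52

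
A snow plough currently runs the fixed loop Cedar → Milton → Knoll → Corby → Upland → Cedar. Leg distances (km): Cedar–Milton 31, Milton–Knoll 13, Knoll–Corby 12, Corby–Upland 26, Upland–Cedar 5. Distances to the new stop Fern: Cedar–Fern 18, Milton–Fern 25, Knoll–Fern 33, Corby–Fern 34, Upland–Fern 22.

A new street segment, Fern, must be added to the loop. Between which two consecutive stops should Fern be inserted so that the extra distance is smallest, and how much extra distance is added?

Insertion cost between consecutive stops i–j is d(i,Fern) + d(Fern,j) − d(i,j):
  between Cedar and Milton: 18 + 25 − 31 = 12
  between Milton and Knoll: 25 + 33 − 13 = 45
  between Knoll and Corby: 33 + 34 − 12 = 55
  between Corby and Upland: 34 + 22 − 26 = 30
  between Upland and Cedar: 22 + 18 − 5 = 35
Cheapest insertion is between Cedar and Milton, adding 12.
New total = 87 + 12 = 99.

+12 km — insert Fern between Cedar and Milton.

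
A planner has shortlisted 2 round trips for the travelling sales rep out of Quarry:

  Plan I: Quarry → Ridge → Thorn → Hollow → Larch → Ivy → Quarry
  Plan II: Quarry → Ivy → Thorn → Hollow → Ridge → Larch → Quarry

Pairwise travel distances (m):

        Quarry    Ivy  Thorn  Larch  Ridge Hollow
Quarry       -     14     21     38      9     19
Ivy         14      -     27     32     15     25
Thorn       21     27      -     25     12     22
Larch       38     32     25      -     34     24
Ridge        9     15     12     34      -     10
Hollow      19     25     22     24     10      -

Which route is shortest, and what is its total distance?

Plan I: 9 + 12 + 22 + 24 + 32 + 14 = 113
Plan II: 14 + 27 + 22 + 10 + 34 + 38 = 145

Shortest is Plan I, total 113 m.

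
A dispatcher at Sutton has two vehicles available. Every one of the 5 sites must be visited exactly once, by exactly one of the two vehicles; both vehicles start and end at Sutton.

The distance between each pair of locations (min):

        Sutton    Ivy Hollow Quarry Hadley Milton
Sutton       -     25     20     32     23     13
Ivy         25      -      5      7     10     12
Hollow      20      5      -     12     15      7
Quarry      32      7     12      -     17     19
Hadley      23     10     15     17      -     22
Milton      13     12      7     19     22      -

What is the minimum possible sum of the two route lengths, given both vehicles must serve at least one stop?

There are 2^4 − 1 = 15 ways to divide the 5 stops into two non-empty groups. For each, the best each vehicle can do is its own shortest tour through its group:
  {Ivy} + {Hollow, Quarry, Hadley, Milton}: 50 + 72 = 122
  {Hollow} + {Ivy, Quarry, Hadley, Milton}: 40 + 72 = 112
  {Ivy, Hollow} + {Quarry, Hadley, Milton}: 50 + 72 = 122
  {Quarry} + {Ivy, Hollow, Hadley, Milton}: 64 + 58 = 122
  {Ivy, Quarry} + {Hollow, Hadley, Milton}: 64 + 58 = 122
  {Hollow, Quarry} + {Ivy, Hadley, Milton}: 64 + 58 = 122
  … (15 splits in total)
  {Ivy, Hollow, Quarry, Hadley} + {Milton}: 72 + 26 = 98  ← best
Best: vehicle 1 Sutton → Hollow → Ivy → Quarry → Hadley → Sutton = 72; vehicle 2 Sutton → Milton → Sutton = 26; combined 98.

Minimum combined distance: 98 min.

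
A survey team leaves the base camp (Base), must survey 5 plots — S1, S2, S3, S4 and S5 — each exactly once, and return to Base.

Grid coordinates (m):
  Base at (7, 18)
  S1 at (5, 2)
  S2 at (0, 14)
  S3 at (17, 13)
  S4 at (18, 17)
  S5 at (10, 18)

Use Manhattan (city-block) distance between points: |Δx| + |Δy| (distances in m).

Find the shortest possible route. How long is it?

68 m — the shortest possible round trip.

There are 60 distinct closed tours to check (reversals are equivalent).
Base→S1→S2→S3→S4→S5→Base: 18+17+18+5+9+3 = 70
Base→S1→S2→S3→S5→S4→Base: 18+17+18+12+9+12 = 86
Base→S1→S2→S4→S3→S5→Base: 18+17+21+5+12+3 = 76
Base→S1→S2→S4→S5→S3→Base: 18+17+21+9+12+15 = 92
Base→S1→S2→S5→S3→S4→Base: 18+17+14+12+5+12 = 78
Base→S1→S2→S5→S4→S3→Base: 18+17+14+9+5+15 = 78
Base→S1→S3→S2→S4→S5→Base: 18+23+18+21+9+3 = 92
Base→S1→S3→S2→S5→S4→Base: 18+23+18+14+9+12 = 94
Base→S1→S3→S4→S2→S5→Base: 18+23+5+21+14+3 = 84
Base→S1→S3→S4→S5→S2→Base: 18+23+5+9+14+11 = 80
Base→S1→S3→S5→S2→S4→Base: 18+23+12+14+21+12 = 100
Base→S1→S3→S5→S4→S2→Base: 18+23+12+9+21+11 = 94
Base→S1→S4→S2→S3→S5→Base: 18+28+21+18+12+3 = 100
Base→S1→S4→S2→S5→S3→Base: 18+28+21+14+12+15 = 108
… (46 more)
Base→S2→S1→S3→S4→S5→Base: 11+17+23+5+9+3 = 68  ← best
The minimum is 68.
One optimal route: Base → S2 → S1 → S3 → S4 → S5 → Base (or its reverse).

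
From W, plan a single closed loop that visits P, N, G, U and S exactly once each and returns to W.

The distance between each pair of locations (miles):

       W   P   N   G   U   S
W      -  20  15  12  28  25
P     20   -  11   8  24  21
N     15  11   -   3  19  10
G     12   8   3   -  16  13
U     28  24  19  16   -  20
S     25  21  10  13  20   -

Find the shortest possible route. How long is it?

With 5 stops there are 5!/2 = 60 distinct round trips (a route and its reverse cost the same).
W → P → N → G → U → S → W: 20+11+3+16+20+25 = 95
W → P → N → G → S → U → W: 20+11+3+13+20+28 = 95
W → P → N → U → G → S → W: 20+11+19+16+13+25 = 104
W → P → N → U → S → G → W: 20+11+19+20+13+12 = 95
W → P → N → S → G → U → W: 20+11+10+13+16+28 = 98
W → P → N → S → U → G → W: 20+11+10+20+16+12 = 89
W → P → G → N → U → S → W: 20+8+3+19+20+25 = 95
W → P → G → N → S → U → W: 20+8+3+10+20+28 = 89
W → P → G → U → N → S → W: 20+8+16+19+10+25 = 98
W → P → G → U → S → N → W: 20+8+16+20+10+15 = 89
W → P → G → S → N → U → W: 20+8+13+10+19+28 = 98
W → P → G → S → U → N → W: 20+8+13+20+19+15 = 95
W → P → U → N → G → S → W: 20+24+19+3+13+25 = 104
W → P → U → N → S → G → W: 20+24+19+10+13+12 = 98
… (46 more)
The minimum is 89.
One optimal route: W → P → N → S → U → G → W (or its reverse).

Shortest round trip = 89 miles.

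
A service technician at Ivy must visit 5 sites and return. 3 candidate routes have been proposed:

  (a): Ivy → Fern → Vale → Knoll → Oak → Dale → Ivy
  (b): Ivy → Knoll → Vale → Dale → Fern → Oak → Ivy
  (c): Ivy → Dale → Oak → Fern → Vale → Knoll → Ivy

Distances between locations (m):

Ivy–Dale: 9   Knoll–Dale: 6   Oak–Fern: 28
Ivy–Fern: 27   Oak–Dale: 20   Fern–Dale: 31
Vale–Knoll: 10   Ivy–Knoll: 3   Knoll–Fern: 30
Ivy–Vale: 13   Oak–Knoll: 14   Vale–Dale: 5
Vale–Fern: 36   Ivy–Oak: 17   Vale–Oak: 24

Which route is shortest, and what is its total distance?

(a): 27 + 36 + 10 + 14 + 20 + 9 = 116
(b): 3 + 10 + 5 + 31 + 28 + 17 = 94
(c): 9 + 20 + 28 + 36 + 10 + 3 = 106

94 m — (b) is the shortest.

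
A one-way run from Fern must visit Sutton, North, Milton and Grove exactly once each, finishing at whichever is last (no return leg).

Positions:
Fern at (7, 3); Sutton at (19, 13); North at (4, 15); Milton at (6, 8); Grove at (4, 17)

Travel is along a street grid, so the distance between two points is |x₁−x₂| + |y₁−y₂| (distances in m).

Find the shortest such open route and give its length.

There are 4! = 24 possible orderings.
Fern - Sutton - North - Milton - Grove: 22+17+9+11 = 59
Fern - Sutton - North - Grove - Milton: 22+17+2+11 = 52
Fern - Sutton - Milton - North - Grove: 22+18+9+2 = 51
Fern - Sutton - Milton - Grove - North: 22+18+11+2 = 53
Fern - Sutton - Grove - North - Milton: 22+19+2+9 = 52
Fern - Sutton - Grove - Milton - North: 22+19+11+9 = 61
Fern - North - Sutton - Milton - Grove: 15+17+18+11 = 61
Fern - North - Sutton - Grove - Milton: 15+17+19+11 = 62
Fern - North - Milton - Sutton - Grove: 15+9+18+19 = 61
Fern - North - Milton - Grove - Sutton: 15+9+11+19 = 54
Fern - North - Grove - Sutton - Milton: 15+2+19+18 = 54
Fern - North - Grove - Milton - Sutton: 15+2+11+18 = 46
Fern - Milton - Sutton - North - Grove: 6+18+17+2 = 43
Fern - Milton - Sutton - Grove - North: 6+18+19+2 = 45
… (10 more)
Fern - Milton - North - Grove - Sutton: 6+9+2+19 = 36  ← best
The minimum is 36.
One shortest path: Fern → Milton → North → Grove → Sutton.

Shortest open route: 36 m.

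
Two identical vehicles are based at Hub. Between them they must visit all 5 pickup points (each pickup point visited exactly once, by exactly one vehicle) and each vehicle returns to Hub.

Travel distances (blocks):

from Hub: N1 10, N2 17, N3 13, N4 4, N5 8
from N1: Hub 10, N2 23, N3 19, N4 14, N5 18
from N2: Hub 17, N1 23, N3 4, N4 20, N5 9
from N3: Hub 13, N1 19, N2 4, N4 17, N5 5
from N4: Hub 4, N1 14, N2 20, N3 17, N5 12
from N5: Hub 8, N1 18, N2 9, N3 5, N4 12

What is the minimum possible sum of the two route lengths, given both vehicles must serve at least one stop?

There are 2^4 − 1 = 15 ways to divide the 5 stops into two non-empty groups. For each, the best each vehicle can do is its own shortest tour through its group:
  {N1} + {N2, N3, N4, N5}: 20 + 41 = 61
  {N2} + {N1, N3, N4, N5}: 34 + 50 = 84
  {N1, N2} + {N3, N4, N5}: 50 + 34 = 84
  {N3} + {N1, N2, N4, N5}: 26 + 58 = 84
  {N1, N3} + {N2, N4, N5}: 42 + 41 = 83
  {N2, N3} + {N1, N4, N5}: 34 + 44 = 78
  … (15 splits in total)
  {N4} + {N1, N2, N3, N5}: 8 + 50 = 58  ← best
Best: vehicle 1 Hub → N4 → Hub = 8; vehicle 2 Hub → N1 → N2 → N3 → N5 → Hub = 50; combined 58.

58 blocks — the smallest possible combined total.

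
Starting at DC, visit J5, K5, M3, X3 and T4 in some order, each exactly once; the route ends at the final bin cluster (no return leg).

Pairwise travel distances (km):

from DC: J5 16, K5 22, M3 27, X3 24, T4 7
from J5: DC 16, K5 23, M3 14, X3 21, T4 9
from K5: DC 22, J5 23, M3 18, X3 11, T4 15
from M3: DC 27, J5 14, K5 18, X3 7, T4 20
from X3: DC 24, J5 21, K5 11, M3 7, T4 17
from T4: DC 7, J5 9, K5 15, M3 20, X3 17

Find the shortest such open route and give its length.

There are 5! = 120 possible orderings.
DC→J5→K5→M3→X3→T4: 16+23+18+7+17 = 81
DC→J5→K5→M3→T4→X3: 16+23+18+20+17 = 94
DC→J5→K5→X3→M3→T4: 16+23+11+7+20 = 77
DC→J5→K5→X3→T4→M3: 16+23+11+17+20 = 87
DC→J5→K5→T4→M3→X3: 16+23+15+20+7 = 81
DC→J5→K5→T4→X3→M3: 16+23+15+17+7 = 78
DC→J5→M3→K5→X3→T4: 16+14+18+11+17 = 76
DC→J5→M3→K5→T4→X3: 16+14+18+15+17 = 80
DC→J5→M3→X3→K5→T4: 16+14+7+11+15 = 63
DC→J5→M3→X3→T4→K5: 16+14+7+17+15 = 69
DC→J5→M3→T4→K5→X3: 16+14+20+15+11 = 76
DC→J5→M3→T4→X3→K5: 16+14+20+17+11 = 78
DC→J5→X3→K5→M3→T4: 16+21+11+18+20 = 86
DC→J5→X3→K5→T4→M3: 16+21+11+15+20 = 83
… (106 more)
DC→T4→J5→M3→X3→K5: 7+9+14+7+11 = 48  ← best
The minimum is 48.
One shortest path: DC → T4 → J5 → M3 → X3 → K5.

Minimum one-way distance = 48 km.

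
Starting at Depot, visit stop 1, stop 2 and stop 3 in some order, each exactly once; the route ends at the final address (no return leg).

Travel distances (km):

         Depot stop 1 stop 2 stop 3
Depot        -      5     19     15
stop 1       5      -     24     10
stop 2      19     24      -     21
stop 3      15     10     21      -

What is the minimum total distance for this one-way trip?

36 km — the minimum one-way total.

There are 3! = 6 possible orderings.
Depot→stop 1→stop 2→stop 3: 5+24+21 = 50
Depot→stop 1→stop 3→stop 2: 5+10+21 = 36
Depot→stop 2→stop 1→stop 3: 19+24+10 = 53
Depot→stop 2→stop 3→stop 1: 19+21+10 = 50
Depot→stop 3→stop 1→stop 2: 15+10+24 = 49
Depot→stop 3→stop 2→stop 1: 15+21+24 = 60
The minimum is 36.
One shortest path: Depot → stop 1 → stop 3 → stop 2.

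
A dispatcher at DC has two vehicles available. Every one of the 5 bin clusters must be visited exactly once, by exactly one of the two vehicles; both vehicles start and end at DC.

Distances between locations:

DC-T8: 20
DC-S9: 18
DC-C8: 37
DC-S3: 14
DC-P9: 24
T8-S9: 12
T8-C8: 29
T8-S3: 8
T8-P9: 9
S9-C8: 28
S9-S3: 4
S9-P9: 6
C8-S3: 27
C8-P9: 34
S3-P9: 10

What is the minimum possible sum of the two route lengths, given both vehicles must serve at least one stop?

Check every non-empty split of the stops between the two vehicles; for each half take its own optimal tour:
  {T8} + {S9, C8, S3, P9}: 40 + 95 = 135
  {S9} + {T8, C8, S3, P9}: 36 + 99 = 135
  {T8, S9} + {C8, S3, P9}: 50 + 95 = 145
  {C8} + {T8, S9, S3, P9}: 74 + 53 = 127
  {T8, C8} + {S9, S3, P9}: 86 + 48 = 134
  {S9, C8} + {T8, S3, P9}: 83 + 53 = 136
  … (15 splits in total)
Best: vehicle 1 DC → C8 → DC = 74; vehicle 2 DC → T8 → P9 → S9 → S3 → DC = 53; combined 127.

127 — the smallest possible combined total.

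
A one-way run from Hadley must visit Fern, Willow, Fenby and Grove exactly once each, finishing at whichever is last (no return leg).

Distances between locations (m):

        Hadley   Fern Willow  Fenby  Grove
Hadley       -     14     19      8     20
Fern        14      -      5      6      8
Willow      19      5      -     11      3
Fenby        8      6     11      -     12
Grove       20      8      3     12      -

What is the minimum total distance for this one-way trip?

22 m — the minimum one-way total.

There are 4! = 24 possible orderings.
Hadley→Fern→Willow→Fenby→Grove: 14+5+11+12 = 42
Hadley→Fern→Willow→Grove→Fenby: 14+5+3+12 = 34
Hadley→Fern→Fenby→Willow→Grove: 14+6+11+3 = 34
Hadley→Fern→Fenby→Grove→Willow: 14+6+12+3 = 35
Hadley→Fern→Grove→Willow→Fenby: 14+8+3+11 = 36
Hadley→Fern→Grove→Fenby→Willow: 14+8+12+11 = 45
Hadley→Willow→Fern→Fenby→Grove: 19+5+6+12 = 42
Hadley→Willow→Fern→Grove→Fenby: 19+5+8+12 = 44
Hadley→Willow→Fenby→Fern→Grove: 19+11+6+8 = 44
Hadley→Willow→Fenby→Grove→Fern: 19+11+12+8 = 50
Hadley→Willow→Grove→Fern→Fenby: 19+3+8+6 = 36
Hadley→Willow→Grove→Fenby→Fern: 19+3+12+6 = 40
Hadley→Fenby→Fern→Willow→Grove: 8+6+5+3 = 22
Hadley→Fenby→Fern→Grove→Willow: 8+6+8+3 = 25
… (10 more)
The minimum is 22.
One shortest path: Hadley → Fenby → Fern → Willow → Grove.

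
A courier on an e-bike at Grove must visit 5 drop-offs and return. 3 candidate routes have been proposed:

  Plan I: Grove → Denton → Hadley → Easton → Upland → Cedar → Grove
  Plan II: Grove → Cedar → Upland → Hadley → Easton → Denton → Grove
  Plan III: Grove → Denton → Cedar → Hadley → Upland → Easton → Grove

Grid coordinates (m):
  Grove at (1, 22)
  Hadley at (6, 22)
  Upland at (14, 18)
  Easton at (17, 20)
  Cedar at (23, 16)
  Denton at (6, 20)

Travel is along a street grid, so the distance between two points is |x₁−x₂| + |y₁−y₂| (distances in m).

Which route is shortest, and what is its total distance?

Plan I: 7 + 2 + 13 + 5 + 11 + 28 = 66
Plan II: 28 + 11 + 12 + 13 + 11 + 7 = 82
Plan III: 7 + 21 + 23 + 12 + 5 + 18 = 86

Shortest is Plan I, total 66 m.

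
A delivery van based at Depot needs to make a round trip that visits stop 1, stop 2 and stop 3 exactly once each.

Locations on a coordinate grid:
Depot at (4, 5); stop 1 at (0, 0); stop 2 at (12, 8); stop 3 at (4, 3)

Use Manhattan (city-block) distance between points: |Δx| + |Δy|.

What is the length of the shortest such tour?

With 3 stops there are 3!/2 = 3 distinct round trips (a route and its reverse cost the same).
Depot → stop 1 → stop 2 → stop 3 → Depot: 9+20+13+2 = 44
Depot → stop 1 → stop 3 → stop 2 → Depot: 9+7+13+11 = 40
Depot → stop 2 → stop 1 → stop 3 → Depot: 11+20+7+2 = 40
The minimum is 40.
One optimal route: Depot → stop 1 → stop 3 → stop 2 → Depot (or its reverse).

Shortest round trip = 40.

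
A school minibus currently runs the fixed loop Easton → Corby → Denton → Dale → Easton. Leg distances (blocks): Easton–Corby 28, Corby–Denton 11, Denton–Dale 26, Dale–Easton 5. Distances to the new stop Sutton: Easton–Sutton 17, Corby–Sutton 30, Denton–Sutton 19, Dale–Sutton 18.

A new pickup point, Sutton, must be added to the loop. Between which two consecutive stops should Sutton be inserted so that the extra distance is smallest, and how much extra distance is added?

Adding 11 blocks by placing Sutton on the Denton–Dale leg.

Insertion cost between consecutive stops i–j is d(i,Sutton) + d(Sutton,j) − d(i,j):
  between Easton and Corby: 17 + 30 − 28 = 19
  between Corby and Denton: 30 + 19 − 11 = 38
  between Denton and Dale: 19 + 18 − 26 = 11
  between Dale and Easton: 18 + 17 − 5 = 30
Cheapest insertion is between Denton and Dale, adding 11.
New total = 70 + 11 = 81.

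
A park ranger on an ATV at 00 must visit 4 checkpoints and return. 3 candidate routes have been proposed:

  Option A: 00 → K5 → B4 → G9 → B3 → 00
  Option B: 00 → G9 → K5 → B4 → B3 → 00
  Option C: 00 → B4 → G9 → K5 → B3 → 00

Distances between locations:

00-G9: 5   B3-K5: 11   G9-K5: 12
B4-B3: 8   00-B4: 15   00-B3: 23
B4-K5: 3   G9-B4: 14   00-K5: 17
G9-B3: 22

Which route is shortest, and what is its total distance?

51 — Option B is the shortest.

Option A: 17 + 3 + 14 + 22 + 23 = 79
Option B: 5 + 12 + 3 + 8 + 23 = 51
Option C: 15 + 14 + 12 + 11 + 23 = 75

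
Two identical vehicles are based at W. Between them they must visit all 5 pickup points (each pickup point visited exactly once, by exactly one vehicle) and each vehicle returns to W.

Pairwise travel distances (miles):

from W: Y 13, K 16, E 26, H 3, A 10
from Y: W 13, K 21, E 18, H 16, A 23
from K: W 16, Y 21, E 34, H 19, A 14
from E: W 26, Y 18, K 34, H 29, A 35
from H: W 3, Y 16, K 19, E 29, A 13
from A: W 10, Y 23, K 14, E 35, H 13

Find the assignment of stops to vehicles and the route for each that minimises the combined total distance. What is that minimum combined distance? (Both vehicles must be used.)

There are 2^4 − 1 = 15 ways to divide the 5 stops into two non-empty groups. For each, the best each vehicle can do is its own shortest tour through its group:
  {Y} + {K, E, H, A}: 26 + 90 = 116
  {K} + {Y, E, H, A}: 32 + 82 = 114
  {Y, K} + {E, H, A}: 50 + 77 = 127
  {E} + {Y, K, H, A}: 52 + 64 = 116
  {Y, E} + {K, H, A}: 57 + 46 = 103
  {K, E} + {Y, H, A}: 76 + 52 = 128
  … (15 splits in total)
  {H} + {Y, K, E, A}: 6 + 89 = 95  ← best
Best: vehicle 1 W → H → W = 6; vehicle 2 W → Y → E → K → A → W = 89; combined 95.

Minimum combined distance: 95 miles.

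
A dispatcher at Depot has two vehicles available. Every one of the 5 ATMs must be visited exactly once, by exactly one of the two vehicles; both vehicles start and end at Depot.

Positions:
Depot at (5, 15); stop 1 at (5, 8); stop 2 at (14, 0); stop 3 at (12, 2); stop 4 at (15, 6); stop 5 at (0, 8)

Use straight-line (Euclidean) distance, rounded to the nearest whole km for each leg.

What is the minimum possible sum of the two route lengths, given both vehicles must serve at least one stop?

56 km — the smallest possible combined total.

Check every non-empty split of the stops between the two vehicles; for each half take its own optimal tour:
  {stop 1} + {stop 2, stop 3, stop 4, stop 5}: 14 + 44 = 58
  {stop 2} + {stop 1, stop 3, stop 4, stop 5}: 34 + 41 = 75
  {stop 1, stop 2} + {stop 3, stop 4, stop 5}: 36 + 40 = 76
  {stop 3} + {stop 1, stop 2, stop 4, stop 5}: 30 + 45 = 75
  {stop 1, stop 3} + {stop 2, stop 4, stop 5}: 31 + 44 = 75
  {stop 2, stop 3} + {stop 1, stop 4, stop 5}: 35 + 37 = 72
  … (15 splits in total)
  {stop 1, stop 2, stop 3, stop 4} + {stop 5}: 38 + 18 = 56  ← best
Best: vehicle 1 Depot → stop 1 → stop 3 → stop 2 → stop 4 → Depot = 38; vehicle 2 Depot → stop 5 → Depot = 18; combined 56.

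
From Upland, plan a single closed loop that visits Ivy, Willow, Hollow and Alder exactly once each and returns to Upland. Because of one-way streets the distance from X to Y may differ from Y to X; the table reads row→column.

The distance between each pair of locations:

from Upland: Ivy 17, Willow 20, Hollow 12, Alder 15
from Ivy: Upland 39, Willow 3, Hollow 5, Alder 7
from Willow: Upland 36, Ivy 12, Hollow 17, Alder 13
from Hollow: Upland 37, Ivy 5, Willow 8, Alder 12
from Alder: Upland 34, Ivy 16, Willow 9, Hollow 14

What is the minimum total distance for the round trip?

Minimum total distance: 67.

Upland-Ivy-Willow-Hollow-Alder-Upland: 17+3+17+12+34 = 83
Upland-Ivy-Willow-Alder-Hollow-Upland: 17+3+13+14+37 = 84
Upland-Ivy-Hollow-Willow-Alder-Upland: 17+5+8+13+34 = 77
Upland-Ivy-Hollow-Alder-Willow-Upland: 17+5+12+9+36 = 79
Upland-Ivy-Alder-Willow-Hollow-Upland: 17+7+9+17+37 = 87
Upland-Ivy-Alder-Hollow-Willow-Upland: 17+7+14+8+36 = 82
Upland-Willow-Ivy-Hollow-Alder-Upland: 20+12+5+12+34 = 83
Upland-Willow-Ivy-Alder-Hollow-Upland: 20+12+7+14+37 = 90
Upland-Willow-Hollow-Ivy-Alder-Upland: 20+17+5+7+34 = 83
Upland-Willow-Hollow-Alder-Ivy-Upland: 20+17+12+16+39 = 104
Upland-Willow-Alder-Ivy-Hollow-Upland: 20+13+16+5+37 = 91
Upland-Willow-Alder-Hollow-Ivy-Upland: 20+13+14+5+39 = 91
Upland-Hollow-Ivy-Willow-Alder-Upland: 12+5+3+13+34 = 67
Upland-Hollow-Ivy-Alder-Willow-Upland: 12+5+7+9+36 = 69
… (10 more)
The minimum is 67.
One optimal route: Upland → Hollow → Ivy → Willow → Alder → Upland.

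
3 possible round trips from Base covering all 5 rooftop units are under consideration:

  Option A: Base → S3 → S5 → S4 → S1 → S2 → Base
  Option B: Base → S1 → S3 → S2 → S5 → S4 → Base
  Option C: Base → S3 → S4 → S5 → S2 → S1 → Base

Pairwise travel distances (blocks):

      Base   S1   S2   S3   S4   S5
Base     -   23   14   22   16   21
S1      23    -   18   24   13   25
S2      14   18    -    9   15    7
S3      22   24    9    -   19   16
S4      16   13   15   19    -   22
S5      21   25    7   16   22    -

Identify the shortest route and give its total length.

Option A: 22 + 16 + 22 + 13 + 18 + 14 = 105
Option B: 23 + 24 + 9 + 7 + 22 + 16 = 101
Option C: 22 + 19 + 22 + 7 + 18 + 23 = 111

Shortest is Option B, total 101 blocks.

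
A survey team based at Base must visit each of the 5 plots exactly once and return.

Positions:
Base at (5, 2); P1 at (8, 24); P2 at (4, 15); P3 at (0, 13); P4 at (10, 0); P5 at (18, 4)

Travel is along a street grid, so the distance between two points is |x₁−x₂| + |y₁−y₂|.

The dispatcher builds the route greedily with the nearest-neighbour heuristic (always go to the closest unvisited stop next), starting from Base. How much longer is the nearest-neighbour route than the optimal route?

Base: P4=7, P2=14, P5=15, P3=16, P1=25 ⇒ P4
P4: P5=12, P2=21, P3=23, P1=26 ⇒ P5
P5: P2=25, P3=27, P1=30 ⇒ P2
P2: P3=6, P1=13 ⇒ P3
P3: P1=19 ⇒ P1
NN route Base → P4 → P5 → P2 → P3 → P1 → Base costs 94.
Optimal: Base → P3 → P2 → P1 → P5 → P4 → Base costs 84 (by enumerating all 60 distinct tours).
Excess = 94 − 84 = 10.

The nearest-neighbour route is 10 longer than optimal.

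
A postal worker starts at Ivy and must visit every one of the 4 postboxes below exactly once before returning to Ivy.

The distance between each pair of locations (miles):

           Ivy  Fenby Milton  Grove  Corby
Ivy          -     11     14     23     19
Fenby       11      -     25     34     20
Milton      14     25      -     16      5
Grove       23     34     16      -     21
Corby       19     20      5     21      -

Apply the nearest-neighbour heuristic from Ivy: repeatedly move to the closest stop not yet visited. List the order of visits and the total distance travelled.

75 miles along Ivy → Fenby → Corby → Milton → Grove → Ivy.

At Ivy the remaining stops are Fenby 11, Milton 14, Corby 19, Grove 23; go to Fenby.
At Fenby the remaining stops are Corby 20, Milton 25, Grove 34; go to Corby.
At Corby the remaining stops are Milton 5, Grove 21; go to Milton.
At Milton the remaining stops are Grove 16; go to Grove.
Return Grove→Ivy: 23.
Total = 11 + 20 + 5 + 16 + 23 = 75.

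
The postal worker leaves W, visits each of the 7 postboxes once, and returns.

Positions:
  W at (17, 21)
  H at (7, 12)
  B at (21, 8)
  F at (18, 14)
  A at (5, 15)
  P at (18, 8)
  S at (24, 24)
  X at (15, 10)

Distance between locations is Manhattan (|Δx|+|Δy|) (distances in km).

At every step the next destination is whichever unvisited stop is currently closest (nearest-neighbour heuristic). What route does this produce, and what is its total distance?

From W: distances to unvisited — F=8, S=10, X=13, P=14, B=17, A=18, H=19. Nearest is F (8).
From F: distances to unvisited — P=6, X=7, B=9, H=13, A=14, S=16. Nearest is P (6).
From P: distances to unvisited — B=3, X=5, H=15, A=20, S=22. Nearest is B (3).
From B: distances to unvisited — X=8, H=18, S=19, A=23. Nearest is X (8).
From X: distances to unvisited — H=10, A=15, S=23. Nearest is H (10).
From H: distances to unvisited — A=5, S=29. Nearest is A (5).
From A: distances to unvisited — S=28. Nearest is S (28).
Return S→W: 10.
Total = 8 + 6 + 3 + 8 + 10 + 5 + 28 + 10 = 78.

78 km along W → F → P → B → X → H → A → S → W.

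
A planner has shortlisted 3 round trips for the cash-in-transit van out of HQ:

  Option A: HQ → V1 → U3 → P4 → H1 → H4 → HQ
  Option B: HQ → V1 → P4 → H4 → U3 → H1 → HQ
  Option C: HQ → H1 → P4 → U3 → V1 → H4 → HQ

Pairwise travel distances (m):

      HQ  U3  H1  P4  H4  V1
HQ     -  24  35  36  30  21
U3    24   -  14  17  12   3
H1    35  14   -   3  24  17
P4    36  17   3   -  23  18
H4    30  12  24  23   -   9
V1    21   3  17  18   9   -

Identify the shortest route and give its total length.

Option A: 21 + 3 + 17 + 3 + 24 + 30 = 98
Option B: 21 + 18 + 23 + 12 + 14 + 35 = 123
Option C: 35 + 3 + 17 + 3 + 9 + 30 = 97

Shortest is Option C, total 97 m.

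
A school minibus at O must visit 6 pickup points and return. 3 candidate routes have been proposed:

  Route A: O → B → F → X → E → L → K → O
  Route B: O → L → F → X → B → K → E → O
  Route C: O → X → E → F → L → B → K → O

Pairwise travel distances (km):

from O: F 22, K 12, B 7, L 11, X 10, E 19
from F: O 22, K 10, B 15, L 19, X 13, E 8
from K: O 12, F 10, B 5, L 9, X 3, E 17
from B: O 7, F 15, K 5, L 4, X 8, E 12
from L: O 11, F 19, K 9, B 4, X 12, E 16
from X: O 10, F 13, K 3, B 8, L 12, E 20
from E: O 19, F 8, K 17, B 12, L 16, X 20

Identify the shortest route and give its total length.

Shortest is Route C, total 78 km.

Route A: 7 + 15 + 13 + 20 + 16 + 9 + 12 = 92
Route B: 11 + 19 + 13 + 8 + 5 + 17 + 19 = 92
Route C: 10 + 20 + 8 + 19 + 4 + 5 + 12 = 78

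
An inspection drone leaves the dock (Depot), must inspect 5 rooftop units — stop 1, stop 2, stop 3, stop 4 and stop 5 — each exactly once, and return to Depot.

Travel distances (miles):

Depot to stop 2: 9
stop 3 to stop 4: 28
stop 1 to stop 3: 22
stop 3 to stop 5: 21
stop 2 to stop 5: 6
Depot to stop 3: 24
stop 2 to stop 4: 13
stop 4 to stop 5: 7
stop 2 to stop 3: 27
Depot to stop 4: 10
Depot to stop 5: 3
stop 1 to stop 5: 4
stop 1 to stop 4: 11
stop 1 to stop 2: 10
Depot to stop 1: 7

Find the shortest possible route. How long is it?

With 5 stops there are 5!/2 = 60 distinct round trips (a route and its reverse cost the same).
Depot→stop 1→stop 2→stop 3→stop 4→stop 5→Depot: 7+10+27+28+7+3 = 82
Depot→stop 1→stop 2→stop 3→stop 5→stop 4→Depot: 7+10+27+21+7+10 = 82
Depot→stop 1→stop 2→stop 4→stop 3→stop 5→Depot: 7+10+13+28+21+3 = 82
Depot→stop 1→stop 2→stop 4→stop 5→stop 3→Depot: 7+10+13+7+21+24 = 82
Depot→stop 1→stop 2→stop 5→stop 3→stop 4→Depot: 7+10+6+21+28+10 = 82
Depot→stop 1→stop 2→stop 5→stop 4→stop 3→Depot: 7+10+6+7+28+24 = 82
Depot→stop 1→stop 3→stop 2→stop 4→stop 5→Depot: 7+22+27+13+7+3 = 79
Depot→stop 1→stop 3→stop 2→stop 5→stop 4→Depot: 7+22+27+6+7+10 = 79
Depot→stop 1→stop 3→stop 4→stop 2→stop 5→Depot: 7+22+28+13+6+3 = 79
Depot→stop 1→stop 3→stop 4→stop 5→stop 2→Depot: 7+22+28+7+6+9 = 79
Depot→stop 1→stop 3→stop 5→stop 2→stop 4→Depot: 7+22+21+6+13+10 = 79
Depot→stop 1→stop 3→stop 5→stop 4→stop 2→Depot: 7+22+21+7+13+9 = 79
Depot→stop 1→stop 4→stop 2→stop 3→stop 5→Depot: 7+11+13+27+21+3 = 82
Depot→stop 1→stop 4→stop 2→stop 5→stop 3→Depot: 7+11+13+6+21+24 = 82
… (46 more)
The minimum is 79.
One optimal route: Depot → stop 1 → stop 3 → stop 2 → stop 4 → stop 5 → Depot (or its reverse).

79 miles — the shortest possible round trip.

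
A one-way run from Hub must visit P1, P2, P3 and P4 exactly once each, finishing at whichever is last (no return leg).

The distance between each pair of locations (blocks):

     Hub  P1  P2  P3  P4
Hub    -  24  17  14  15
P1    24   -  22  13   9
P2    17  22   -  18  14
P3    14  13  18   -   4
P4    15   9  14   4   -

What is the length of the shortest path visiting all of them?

Minimum one-way distance = 48 blocks.

There are 4! = 24 possible orderings.
Hub → P1 → P2 → P3 → P4: 24+22+18+4 = 68
Hub → P1 → P2 → P4 → P3: 24+22+14+4 = 64
Hub → P1 → P3 → P2 → P4: 24+13+18+14 = 69
Hub → P1 → P3 → P4 → P2: 24+13+4+14 = 55
Hub → P1 → P4 → P2 → P3: 24+9+14+18 = 65
Hub → P1 → P4 → P3 → P2: 24+9+4+18 = 55
Hub → P2 → P1 → P3 → P4: 17+22+13+4 = 56
Hub → P2 → P1 → P4 → P3: 17+22+9+4 = 52
Hub → P2 → P3 → P1 → P4: 17+18+13+9 = 57
Hub → P2 → P3 → P4 → P1: 17+18+4+9 = 48
Hub → P2 → P4 → P1 → P3: 17+14+9+13 = 53
Hub → P2 → P4 → P3 → P1: 17+14+4+13 = 48
Hub → P3 → P1 → P2 → P4: 14+13+22+14 = 63
Hub → P3 → P1 → P4 → P2: 14+13+9+14 = 50
… (10 more)
The minimum is 48.
One shortest path: Hub → P2 → P3 → P4 → P1.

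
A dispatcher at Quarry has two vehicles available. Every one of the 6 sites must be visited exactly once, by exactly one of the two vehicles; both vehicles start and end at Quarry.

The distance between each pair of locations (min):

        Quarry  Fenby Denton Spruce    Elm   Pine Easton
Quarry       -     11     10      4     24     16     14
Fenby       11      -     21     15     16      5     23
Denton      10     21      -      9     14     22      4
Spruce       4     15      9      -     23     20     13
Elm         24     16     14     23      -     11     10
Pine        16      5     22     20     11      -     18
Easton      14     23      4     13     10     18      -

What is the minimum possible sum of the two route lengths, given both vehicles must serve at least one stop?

Minimum combined distance: 59 min.

Check every non-empty split of the stops between the two vehicles; for each half take its own optimal tour:
  {Fenby} + {Denton, Spruce, Elm, Pine, Easton}: 22 + 54 = 76
  {Denton} + {Fenby, Spruce, Elm, Pine, Easton}: 20 + 54 = 74
  {Fenby, Denton} + {Spruce, Elm, Pine, Easton}: 42 + 54 = 96
  {Spruce} + {Fenby, Denton, Elm, Pine, Easton}: 8 + 51 = 59
  {Fenby, Spruce} + {Denton, Elm, Pine, Easton}: 30 + 51 = 81
  {Denton, Spruce} + {Fenby, Elm, Pine, Easton}: 23 + 51 = 74
  … (31 splits in total)
Best: vehicle 1 Quarry → Spruce → Quarry = 8; vehicle 2 Quarry → Fenby → Pine → Elm → Easton → Denton → Quarry = 51; combined 59.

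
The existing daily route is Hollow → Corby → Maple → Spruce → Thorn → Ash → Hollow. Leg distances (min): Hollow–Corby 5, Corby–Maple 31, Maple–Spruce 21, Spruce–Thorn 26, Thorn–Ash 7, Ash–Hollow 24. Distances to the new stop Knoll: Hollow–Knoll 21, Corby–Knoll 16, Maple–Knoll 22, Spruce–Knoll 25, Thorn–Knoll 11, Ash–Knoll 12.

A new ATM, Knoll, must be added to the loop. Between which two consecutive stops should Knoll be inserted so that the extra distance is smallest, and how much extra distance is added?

+7 min — insert Knoll between Corby and Maple.

Insertion cost between consecutive stops i–j is d(i,Knoll) + d(Knoll,j) − d(i,j):
  between Hollow and Corby: 21 + 16 − 5 = 32
  between Corby and Maple: 16 + 22 − 31 = 7
  between Maple and Spruce: 22 + 25 − 21 = 26
  between Spruce and Thorn: 25 + 11 − 26 = 10
  between Thorn and Ash: 11 + 12 − 7 = 16
  between Ash and Hollow: 12 + 21 − 24 = 9
Cheapest insertion is between Corby and Maple, adding 7.
New total = 114 + 7 = 121.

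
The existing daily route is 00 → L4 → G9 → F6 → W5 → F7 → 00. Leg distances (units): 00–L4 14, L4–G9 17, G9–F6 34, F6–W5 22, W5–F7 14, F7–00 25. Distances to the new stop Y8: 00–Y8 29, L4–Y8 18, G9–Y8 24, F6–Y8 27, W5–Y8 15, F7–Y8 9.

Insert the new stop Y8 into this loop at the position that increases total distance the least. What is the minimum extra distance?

Insertion cost between consecutive stops i–j is d(i,Y8) + d(Y8,j) − d(i,j):
  between 00 and L4: 29 + 18 − 14 = 33
  between L4 and G9: 18 + 24 − 17 = 25
  between G9 and F6: 24 + 27 − 34 = 17
  between F6 and W5: 27 + 15 − 22 = 20
  between W5 and F7: 15 + 9 − 14 = 10
  between F7 and 00: 9 + 29 − 25 = 13
Cheapest insertion is between W5 and F7, adding 10.
New total = 126 + 10 = 136.

Minimum extra distance: 10, inserting Y8 between W5 and F7.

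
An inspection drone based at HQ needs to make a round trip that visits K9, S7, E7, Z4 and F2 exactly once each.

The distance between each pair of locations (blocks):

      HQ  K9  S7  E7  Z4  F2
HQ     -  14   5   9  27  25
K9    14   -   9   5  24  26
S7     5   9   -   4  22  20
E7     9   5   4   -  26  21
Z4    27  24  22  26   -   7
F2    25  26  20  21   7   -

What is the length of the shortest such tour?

70 blocks — the shortest possible round trip.

There are 60 distinct closed tours to check (reversals are equivalent).
HQ → K9 → S7 → E7 → Z4 → F2 → HQ: 14+9+4+26+7+25 = 85
HQ → K9 → S7 → E7 → F2 → Z4 → HQ: 14+9+4+21+7+27 = 82
HQ → K9 → S7 → Z4 → E7 → F2 → HQ: 14+9+22+26+21+25 = 117
HQ → K9 → S7 → Z4 → F2 → E7 → HQ: 14+9+22+7+21+9 = 82
HQ → K9 → S7 → F2 → E7 → Z4 → HQ: 14+9+20+21+26+27 = 117
HQ → K9 → S7 → F2 → Z4 → E7 → HQ: 14+9+20+7+26+9 = 85
HQ → K9 → E7 → S7 → Z4 → F2 → HQ: 14+5+4+22+7+25 = 77
HQ → K9 → E7 → S7 → F2 → Z4 → HQ: 14+5+4+20+7+27 = 77
HQ → K9 → E7 → Z4 → S7 → F2 → HQ: 14+5+26+22+20+25 = 112
HQ → K9 → E7 → Z4 → F2 → S7 → HQ: 14+5+26+7+20+5 = 77
HQ → K9 → E7 → F2 → S7 → Z4 → HQ: 14+5+21+20+22+27 = 109
HQ → K9 → E7 → F2 → Z4 → S7 → HQ: 14+5+21+7+22+5 = 74
HQ → K9 → Z4 → S7 → E7 → F2 → HQ: 14+24+22+4+21+25 = 110
HQ → K9 → Z4 → S7 → F2 → E7 → HQ: 14+24+22+20+21+9 = 110
… (46 more)
HQ → S7 → E7 → K9 → Z4 → F2 → HQ: 5+4+5+24+7+25 = 70  ← best
The minimum is 70.
One optimal route: HQ → S7 → E7 → K9 → Z4 → F2 → HQ (or its reverse).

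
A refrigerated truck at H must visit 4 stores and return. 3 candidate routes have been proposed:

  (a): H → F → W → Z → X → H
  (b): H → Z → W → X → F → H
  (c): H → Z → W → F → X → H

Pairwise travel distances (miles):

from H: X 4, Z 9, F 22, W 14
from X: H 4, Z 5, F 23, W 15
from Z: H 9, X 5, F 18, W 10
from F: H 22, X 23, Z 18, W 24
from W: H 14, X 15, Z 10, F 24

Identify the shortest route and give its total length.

65 miles — (a) is the shortest.

(a): 22 + 24 + 10 + 5 + 4 = 65
(b): 9 + 10 + 15 + 23 + 22 = 79
(c): 9 + 10 + 24 + 23 + 4 = 70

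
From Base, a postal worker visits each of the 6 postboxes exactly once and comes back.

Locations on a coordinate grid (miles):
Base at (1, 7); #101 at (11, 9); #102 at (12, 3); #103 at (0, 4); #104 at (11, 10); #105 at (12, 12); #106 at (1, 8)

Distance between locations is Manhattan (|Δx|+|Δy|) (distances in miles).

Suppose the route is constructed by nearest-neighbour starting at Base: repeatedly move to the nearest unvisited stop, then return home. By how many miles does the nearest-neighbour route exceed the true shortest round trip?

4 miles longer than the optimal tour.

Base: #106=1, #103=4, #101=12, #104=13, #102=15, #105=16 ⇒ #106
#106: #103=5, #101=11, #104=12, #105=15, #102=16 ⇒ #103
#103: #102=13, #101=16, #104=17, #105=20 ⇒ #102
#102: #101=7, #104=8, #105=9 ⇒ #101
#101: #104=1, #105=4 ⇒ #104
#104: #105=3 ⇒ #105
NN route Base → #106 → #103 → #102 → #101 → #104 → #105 → Base costs 46.
Optimal: Base → #103 → #102 → #105 → #104 → #101 → #106 → Base costs 42 (by enumerating all 360 distinct tours).
Excess = 46 − 42 = 4.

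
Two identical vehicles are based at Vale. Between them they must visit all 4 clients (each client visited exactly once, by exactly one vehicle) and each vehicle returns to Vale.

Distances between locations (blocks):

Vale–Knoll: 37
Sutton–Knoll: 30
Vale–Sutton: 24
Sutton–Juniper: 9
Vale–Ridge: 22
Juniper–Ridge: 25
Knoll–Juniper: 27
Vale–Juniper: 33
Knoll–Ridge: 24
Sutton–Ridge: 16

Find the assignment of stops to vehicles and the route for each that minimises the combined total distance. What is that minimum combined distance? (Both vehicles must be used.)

141 blocks — the smallest possible combined total.

Check every non-empty split of the stops between the two vehicles; for each half take its own optimal tour:
  {Sutton} + {Knoll, Juniper, Ridge}: 48 + 106 = 154
  {Knoll} + {Sutton, Juniper, Ridge}: 74 + 80 = 154
  {Sutton, Knoll} + {Juniper, Ridge}: 91 + 80 = 171
  {Juniper} + {Sutton, Knoll, Ridge}: 66 + 100 = 166
  {Sutton, Juniper} + {Knoll, Ridge}: 66 + 83 = 149
  {Knoll, Juniper} + {Sutton, Ridge}: 97 + 62 = 159
  … (7 splits in total)
  {Sutton, Knoll, Juniper} + {Ridge}: 97 + 44 = 141  ← best
Best: vehicle 1 Vale → Sutton → Juniper → Knoll → Vale = 97; vehicle 2 Vale → Ridge → Vale = 44; combined 141.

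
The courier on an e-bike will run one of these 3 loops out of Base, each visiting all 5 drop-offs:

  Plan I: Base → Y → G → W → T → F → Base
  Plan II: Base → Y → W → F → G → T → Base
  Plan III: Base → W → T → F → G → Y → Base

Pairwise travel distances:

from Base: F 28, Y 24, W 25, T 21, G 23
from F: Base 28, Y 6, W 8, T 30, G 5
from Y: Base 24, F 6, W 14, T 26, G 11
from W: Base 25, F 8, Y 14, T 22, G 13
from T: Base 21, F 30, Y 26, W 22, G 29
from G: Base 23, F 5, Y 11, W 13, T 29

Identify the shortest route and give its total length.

Shortest is Plan II, total 101.

Plan I: 24 + 11 + 13 + 22 + 30 + 28 = 128
Plan II: 24 + 14 + 8 + 5 + 29 + 21 = 101
Plan III: 25 + 22 + 30 + 5 + 11 + 24 = 117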